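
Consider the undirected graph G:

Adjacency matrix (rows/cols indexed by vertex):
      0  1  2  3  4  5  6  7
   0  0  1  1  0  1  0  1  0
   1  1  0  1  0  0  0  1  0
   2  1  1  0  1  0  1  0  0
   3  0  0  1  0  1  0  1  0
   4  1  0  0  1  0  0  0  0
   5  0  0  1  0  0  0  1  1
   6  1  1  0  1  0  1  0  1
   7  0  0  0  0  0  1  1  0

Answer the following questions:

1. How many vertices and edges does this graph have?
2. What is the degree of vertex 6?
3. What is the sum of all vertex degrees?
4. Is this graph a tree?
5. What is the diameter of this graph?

Count: 8 vertices, 13 edges.
Vertex 6 has neighbors [0, 1, 3, 5, 7], degree = 5.
Handshaking lemma: 2 * 13 = 26.
A tree on 8 vertices has 7 edges. This graph has 13 edges (6 extra). Not a tree.
Diameter (longest shortest path) = 3.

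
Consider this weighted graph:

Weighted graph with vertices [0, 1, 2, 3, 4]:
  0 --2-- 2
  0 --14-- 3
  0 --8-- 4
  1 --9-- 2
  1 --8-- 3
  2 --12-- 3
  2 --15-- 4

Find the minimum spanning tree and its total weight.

Applying Kruskal's algorithm (sort edges by weight, add if no cycle):
  Add (0,2) w=2
  Add (0,4) w=8
  Add (1,3) w=8
  Add (1,2) w=9
  Skip (2,3) w=12 (creates cycle)
  Skip (0,3) w=14 (creates cycle)
  Skip (2,4) w=15 (creates cycle)
MST weight = 27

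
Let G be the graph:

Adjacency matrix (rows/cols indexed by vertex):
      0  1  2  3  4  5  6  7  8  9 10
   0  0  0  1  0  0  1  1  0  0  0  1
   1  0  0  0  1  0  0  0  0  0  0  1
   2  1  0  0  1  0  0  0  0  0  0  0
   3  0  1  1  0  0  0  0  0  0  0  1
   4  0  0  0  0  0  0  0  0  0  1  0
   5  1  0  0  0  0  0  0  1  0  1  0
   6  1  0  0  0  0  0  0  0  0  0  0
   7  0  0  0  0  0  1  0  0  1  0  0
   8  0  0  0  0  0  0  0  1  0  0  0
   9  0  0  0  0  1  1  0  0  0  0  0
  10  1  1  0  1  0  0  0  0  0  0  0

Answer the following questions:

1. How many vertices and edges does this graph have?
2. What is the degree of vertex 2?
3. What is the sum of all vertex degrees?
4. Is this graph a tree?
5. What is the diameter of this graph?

Count: 11 vertices, 12 edges.
Vertex 2 has neighbors [0, 3], degree = 2.
Handshaking lemma: 2 * 12 = 24.
A tree on 11 vertices has 10 edges. This graph has 12 edges (2 extra). Not a tree.
Diameter (longest shortest path) = 5.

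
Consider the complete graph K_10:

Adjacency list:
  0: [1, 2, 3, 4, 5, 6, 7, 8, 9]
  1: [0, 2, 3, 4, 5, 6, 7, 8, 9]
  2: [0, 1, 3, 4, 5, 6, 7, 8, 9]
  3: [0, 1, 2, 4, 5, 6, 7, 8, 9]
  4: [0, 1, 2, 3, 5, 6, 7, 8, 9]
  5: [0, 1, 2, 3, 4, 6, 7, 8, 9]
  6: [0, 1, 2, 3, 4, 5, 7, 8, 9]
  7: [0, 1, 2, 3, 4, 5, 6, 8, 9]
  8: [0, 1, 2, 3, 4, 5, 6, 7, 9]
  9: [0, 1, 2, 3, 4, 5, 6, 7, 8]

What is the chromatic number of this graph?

In K_10, every vertex is adjacent to every other vertex.
Each vertex needs a unique color.
Chromatic number = 10.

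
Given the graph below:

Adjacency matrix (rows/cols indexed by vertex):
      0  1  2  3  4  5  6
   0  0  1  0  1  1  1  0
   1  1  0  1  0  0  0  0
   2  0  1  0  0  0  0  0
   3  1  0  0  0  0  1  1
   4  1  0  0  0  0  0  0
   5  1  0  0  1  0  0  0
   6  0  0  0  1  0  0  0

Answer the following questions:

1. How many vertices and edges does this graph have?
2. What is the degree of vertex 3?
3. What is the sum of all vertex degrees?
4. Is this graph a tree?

Count: 7 vertices, 7 edges.
Vertex 3 has neighbors [0, 5, 6], degree = 3.
Handshaking lemma: 2 * 7 = 14.
A tree on 7 vertices has 6 edges. This graph has 7 edges (1 extra). Not a tree.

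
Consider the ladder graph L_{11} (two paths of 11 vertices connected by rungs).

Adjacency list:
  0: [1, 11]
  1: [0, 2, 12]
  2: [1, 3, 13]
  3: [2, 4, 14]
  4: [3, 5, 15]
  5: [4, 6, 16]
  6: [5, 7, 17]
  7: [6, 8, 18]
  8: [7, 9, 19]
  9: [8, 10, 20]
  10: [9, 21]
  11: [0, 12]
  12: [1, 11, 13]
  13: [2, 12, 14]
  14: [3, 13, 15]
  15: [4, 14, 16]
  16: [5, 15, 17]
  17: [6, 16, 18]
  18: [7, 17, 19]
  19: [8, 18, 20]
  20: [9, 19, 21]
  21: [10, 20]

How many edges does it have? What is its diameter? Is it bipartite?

Ladder graph L_{11}: 11 rungs + 2 * (11-1) path edges = 11 + 20 = 31 edges.
Diameter = 11.
Ladder graphs are bipartite (alternating coloring along each path).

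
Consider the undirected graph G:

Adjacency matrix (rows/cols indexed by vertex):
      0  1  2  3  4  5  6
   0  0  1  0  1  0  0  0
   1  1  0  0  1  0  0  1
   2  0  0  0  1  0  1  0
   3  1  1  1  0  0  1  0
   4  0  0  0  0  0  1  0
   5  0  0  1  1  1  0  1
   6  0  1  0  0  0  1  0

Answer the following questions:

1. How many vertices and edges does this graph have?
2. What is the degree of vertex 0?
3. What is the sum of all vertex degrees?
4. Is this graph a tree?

Count: 7 vertices, 9 edges.
Vertex 0 has neighbors [1, 3], degree = 2.
Handshaking lemma: 2 * 9 = 18.
A tree on 7 vertices has 6 edges. This graph has 9 edges (3 extra). Not a tree.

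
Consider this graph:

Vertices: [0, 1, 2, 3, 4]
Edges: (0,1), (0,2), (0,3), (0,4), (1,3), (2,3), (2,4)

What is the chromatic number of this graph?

The graph has a maximum clique of size 3 (lower bound on chromatic number).
A valid 3-coloring: {0: 0, 1: 1, 2: 1, 3: 2, 4: 2}.
Chromatic number = 3.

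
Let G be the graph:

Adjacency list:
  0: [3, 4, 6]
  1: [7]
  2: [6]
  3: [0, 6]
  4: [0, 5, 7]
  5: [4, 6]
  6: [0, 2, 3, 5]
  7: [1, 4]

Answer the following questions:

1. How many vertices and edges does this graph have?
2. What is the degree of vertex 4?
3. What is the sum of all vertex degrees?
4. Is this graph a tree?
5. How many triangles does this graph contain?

Count: 8 vertices, 9 edges.
Vertex 4 has neighbors [0, 5, 7], degree = 3.
Handshaking lemma: 2 * 9 = 18.
A tree on 8 vertices has 7 edges. This graph has 9 edges (2 extra). Not a tree.
Number of triangles = 1.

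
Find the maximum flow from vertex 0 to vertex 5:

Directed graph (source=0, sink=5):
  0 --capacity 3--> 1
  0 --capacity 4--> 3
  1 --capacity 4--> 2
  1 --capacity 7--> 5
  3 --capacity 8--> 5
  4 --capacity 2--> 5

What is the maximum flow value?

Computing max flow:
  Flow on (0->1): 3/3
  Flow on (0->3): 4/4
  Flow on (1->5): 3/7
  Flow on (3->5): 4/8
Maximum flow = 7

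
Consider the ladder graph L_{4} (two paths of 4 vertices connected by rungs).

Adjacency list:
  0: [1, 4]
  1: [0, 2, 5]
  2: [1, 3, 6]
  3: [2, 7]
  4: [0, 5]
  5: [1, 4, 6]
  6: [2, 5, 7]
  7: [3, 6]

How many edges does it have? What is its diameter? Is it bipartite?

Ladder graph L_{4}: 4 rungs + 2 * (4-1) path edges = 4 + 6 = 10 edges.
Diameter = 4.
Ladder graphs are bipartite (alternating coloring along each path).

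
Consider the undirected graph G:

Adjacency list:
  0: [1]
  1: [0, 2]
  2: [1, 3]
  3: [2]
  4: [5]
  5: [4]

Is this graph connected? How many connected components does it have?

Checking connectivity: the graph has 2 connected component(s).
Components: [[0, 1, 2, 3], [4, 5]]. The graph is NOT connected.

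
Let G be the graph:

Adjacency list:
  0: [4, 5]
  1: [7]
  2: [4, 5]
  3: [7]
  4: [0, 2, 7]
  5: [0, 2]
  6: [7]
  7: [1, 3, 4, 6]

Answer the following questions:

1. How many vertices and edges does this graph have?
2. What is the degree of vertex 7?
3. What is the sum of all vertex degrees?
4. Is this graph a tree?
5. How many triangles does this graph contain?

Count: 8 vertices, 8 edges.
Vertex 7 has neighbors [1, 3, 4, 6], degree = 4.
Handshaking lemma: 2 * 8 = 16.
A tree on 8 vertices has 7 edges. This graph has 8 edges (1 extra). Not a tree.
Number of triangles = 0.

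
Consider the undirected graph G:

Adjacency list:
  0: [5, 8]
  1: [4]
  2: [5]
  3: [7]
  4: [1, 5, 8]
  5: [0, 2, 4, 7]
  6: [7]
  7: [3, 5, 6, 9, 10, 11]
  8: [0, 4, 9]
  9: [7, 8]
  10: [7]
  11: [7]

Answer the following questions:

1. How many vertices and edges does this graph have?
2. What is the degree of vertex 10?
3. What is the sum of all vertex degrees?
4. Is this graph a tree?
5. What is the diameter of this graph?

Count: 12 vertices, 13 edges.
Vertex 10 has neighbors [7], degree = 1.
Handshaking lemma: 2 * 13 = 26.
A tree on 12 vertices has 11 edges. This graph has 13 edges (2 extra). Not a tree.
Diameter (longest shortest path) = 4.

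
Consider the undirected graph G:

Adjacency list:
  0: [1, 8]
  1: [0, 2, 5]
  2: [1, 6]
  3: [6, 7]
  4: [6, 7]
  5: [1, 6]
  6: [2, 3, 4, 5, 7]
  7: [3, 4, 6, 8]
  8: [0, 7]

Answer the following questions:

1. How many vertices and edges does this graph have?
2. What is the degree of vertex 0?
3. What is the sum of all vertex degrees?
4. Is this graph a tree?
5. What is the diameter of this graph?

Count: 9 vertices, 12 edges.
Vertex 0 has neighbors [1, 8], degree = 2.
Handshaking lemma: 2 * 12 = 24.
A tree on 9 vertices has 8 edges. This graph has 12 edges (4 extra). Not a tree.
Diameter (longest shortest path) = 3.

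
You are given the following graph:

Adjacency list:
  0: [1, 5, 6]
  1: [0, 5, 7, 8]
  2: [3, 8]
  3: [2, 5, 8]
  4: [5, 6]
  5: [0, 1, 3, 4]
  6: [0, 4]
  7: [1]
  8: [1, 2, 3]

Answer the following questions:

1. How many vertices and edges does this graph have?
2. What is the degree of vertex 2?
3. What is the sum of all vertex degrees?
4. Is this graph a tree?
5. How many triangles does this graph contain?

Count: 9 vertices, 12 edges.
Vertex 2 has neighbors [3, 8], degree = 2.
Handshaking lemma: 2 * 12 = 24.
A tree on 9 vertices has 8 edges. This graph has 12 edges (4 extra). Not a tree.
Number of triangles = 2.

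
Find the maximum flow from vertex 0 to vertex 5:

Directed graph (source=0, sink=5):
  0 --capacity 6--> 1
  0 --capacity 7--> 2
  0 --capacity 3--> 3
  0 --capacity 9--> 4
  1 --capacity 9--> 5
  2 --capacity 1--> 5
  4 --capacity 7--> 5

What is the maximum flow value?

Computing max flow:
  Flow on (0->1): 6/6
  Flow on (0->2): 1/7
  Flow on (0->4): 7/9
  Flow on (1->5): 6/9
  Flow on (2->5): 1/1
  Flow on (4->5): 7/7
Maximum flow = 14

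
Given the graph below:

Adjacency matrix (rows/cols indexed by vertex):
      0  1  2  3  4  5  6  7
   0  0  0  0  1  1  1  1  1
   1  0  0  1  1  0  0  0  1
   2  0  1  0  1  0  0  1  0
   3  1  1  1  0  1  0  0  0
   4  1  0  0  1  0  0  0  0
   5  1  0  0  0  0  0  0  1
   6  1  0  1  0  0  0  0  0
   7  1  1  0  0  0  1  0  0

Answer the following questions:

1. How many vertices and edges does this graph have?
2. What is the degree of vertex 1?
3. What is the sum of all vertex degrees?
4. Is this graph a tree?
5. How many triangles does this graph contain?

Count: 8 vertices, 12 edges.
Vertex 1 has neighbors [2, 3, 7], degree = 3.
Handshaking lemma: 2 * 12 = 24.
A tree on 8 vertices has 7 edges. This graph has 12 edges (5 extra). Not a tree.
Number of triangles = 3.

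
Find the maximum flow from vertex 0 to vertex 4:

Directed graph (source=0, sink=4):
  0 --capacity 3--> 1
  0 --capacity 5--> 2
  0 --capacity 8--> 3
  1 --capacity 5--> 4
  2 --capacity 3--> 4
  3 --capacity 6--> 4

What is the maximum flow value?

Computing max flow:
  Flow on (0->1): 3/3
  Flow on (0->2): 3/5
  Flow on (0->3): 6/8
  Flow on (1->4): 3/5
  Flow on (2->4): 3/3
  Flow on (3->4): 6/6
Maximum flow = 12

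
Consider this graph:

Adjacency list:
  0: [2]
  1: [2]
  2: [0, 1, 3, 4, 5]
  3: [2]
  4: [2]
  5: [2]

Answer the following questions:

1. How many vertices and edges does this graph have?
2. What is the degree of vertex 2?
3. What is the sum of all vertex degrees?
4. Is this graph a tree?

Count: 6 vertices, 5 edges.
Vertex 2 has neighbors [0, 1, 3, 4, 5], degree = 5.
Handshaking lemma: 2 * 5 = 10.
A graph is a tree iff it is connected and has exactly n-1 edges. This graph is connected (all 6 vertices in one component) and has 6-1 = 5 edges. It is a tree.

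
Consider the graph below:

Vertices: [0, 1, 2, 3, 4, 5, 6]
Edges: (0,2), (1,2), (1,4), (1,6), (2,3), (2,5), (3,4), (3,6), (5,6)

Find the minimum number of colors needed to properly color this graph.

The graph has a maximum clique of size 2 (lower bound on chromatic number).
A valid 2-coloring: {0: 1, 1: 1, 2: 0, 3: 1, 4: 0, 5: 1, 6: 0}.
Chromatic number = 2.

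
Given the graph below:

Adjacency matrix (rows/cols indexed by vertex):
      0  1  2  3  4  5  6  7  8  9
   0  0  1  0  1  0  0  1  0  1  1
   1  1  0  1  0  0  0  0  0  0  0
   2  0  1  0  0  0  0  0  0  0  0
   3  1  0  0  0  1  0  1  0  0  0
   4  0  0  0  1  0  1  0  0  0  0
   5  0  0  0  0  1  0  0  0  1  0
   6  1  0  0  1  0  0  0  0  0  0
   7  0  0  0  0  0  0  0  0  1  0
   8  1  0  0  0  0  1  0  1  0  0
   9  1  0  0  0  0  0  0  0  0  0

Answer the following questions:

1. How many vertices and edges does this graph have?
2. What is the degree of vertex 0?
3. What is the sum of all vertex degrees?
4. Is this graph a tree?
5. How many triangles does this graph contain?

Count: 10 vertices, 11 edges.
Vertex 0 has neighbors [1, 3, 6, 8, 9], degree = 5.
Handshaking lemma: 2 * 11 = 22.
A tree on 10 vertices has 9 edges. This graph has 11 edges (2 extra). Not a tree.
Number of triangles = 1.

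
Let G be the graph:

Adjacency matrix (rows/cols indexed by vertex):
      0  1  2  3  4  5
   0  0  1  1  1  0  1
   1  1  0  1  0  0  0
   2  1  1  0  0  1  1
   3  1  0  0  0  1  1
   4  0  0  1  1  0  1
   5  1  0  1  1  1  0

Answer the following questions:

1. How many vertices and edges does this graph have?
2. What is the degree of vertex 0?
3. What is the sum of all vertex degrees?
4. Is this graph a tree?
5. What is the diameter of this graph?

Count: 6 vertices, 10 edges.
Vertex 0 has neighbors [1, 2, 3, 5], degree = 4.
Handshaking lemma: 2 * 10 = 20.
A tree on 6 vertices has 5 edges. This graph has 10 edges (5 extra). Not a tree.
Diameter (longest shortest path) = 2.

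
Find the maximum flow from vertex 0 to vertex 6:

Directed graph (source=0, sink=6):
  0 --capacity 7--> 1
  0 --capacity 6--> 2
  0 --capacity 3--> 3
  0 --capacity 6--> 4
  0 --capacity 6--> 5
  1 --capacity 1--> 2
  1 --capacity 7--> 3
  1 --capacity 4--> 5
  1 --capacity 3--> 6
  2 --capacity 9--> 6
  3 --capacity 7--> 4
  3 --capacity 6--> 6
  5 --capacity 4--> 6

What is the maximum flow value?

Computing max flow:
  Flow on (0->1): 7/7
  Flow on (0->2): 6/6
  Flow on (0->3): 3/3
  Flow on (0->5): 4/6
  Flow on (1->2): 1/1
  Flow on (1->3): 3/7
  Flow on (1->6): 3/3
  Flow on (2->6): 7/9
  Flow on (3->6): 6/6
  Flow on (5->6): 4/4
Maximum flow = 20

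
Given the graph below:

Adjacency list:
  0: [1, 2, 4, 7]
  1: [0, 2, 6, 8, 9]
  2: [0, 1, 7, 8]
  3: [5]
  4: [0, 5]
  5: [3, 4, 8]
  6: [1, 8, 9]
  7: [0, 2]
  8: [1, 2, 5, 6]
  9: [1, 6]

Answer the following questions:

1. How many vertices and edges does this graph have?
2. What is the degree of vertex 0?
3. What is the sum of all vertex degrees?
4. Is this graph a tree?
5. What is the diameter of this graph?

Count: 10 vertices, 15 edges.
Vertex 0 has neighbors [1, 2, 4, 7], degree = 4.
Handshaking lemma: 2 * 15 = 30.
A tree on 10 vertices has 9 edges. This graph has 15 edges (6 extra). Not a tree.
Diameter (longest shortest path) = 4.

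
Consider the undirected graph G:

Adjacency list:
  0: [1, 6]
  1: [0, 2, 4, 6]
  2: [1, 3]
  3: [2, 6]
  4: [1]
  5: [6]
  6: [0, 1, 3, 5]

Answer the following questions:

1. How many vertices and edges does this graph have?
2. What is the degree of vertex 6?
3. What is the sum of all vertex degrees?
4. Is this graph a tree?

Count: 7 vertices, 8 edges.
Vertex 6 has neighbors [0, 1, 3, 5], degree = 4.
Handshaking lemma: 2 * 8 = 16.
A tree on 7 vertices has 6 edges. This graph has 8 edges (2 extra). Not a tree.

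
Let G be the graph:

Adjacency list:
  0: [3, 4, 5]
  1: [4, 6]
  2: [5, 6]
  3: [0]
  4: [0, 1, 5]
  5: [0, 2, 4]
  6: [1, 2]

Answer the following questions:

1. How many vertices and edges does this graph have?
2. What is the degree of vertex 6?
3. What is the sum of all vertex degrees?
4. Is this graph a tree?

Count: 7 vertices, 8 edges.
Vertex 6 has neighbors [1, 2], degree = 2.
Handshaking lemma: 2 * 8 = 16.
A tree on 7 vertices has 6 edges. This graph has 8 edges (2 extra). Not a tree.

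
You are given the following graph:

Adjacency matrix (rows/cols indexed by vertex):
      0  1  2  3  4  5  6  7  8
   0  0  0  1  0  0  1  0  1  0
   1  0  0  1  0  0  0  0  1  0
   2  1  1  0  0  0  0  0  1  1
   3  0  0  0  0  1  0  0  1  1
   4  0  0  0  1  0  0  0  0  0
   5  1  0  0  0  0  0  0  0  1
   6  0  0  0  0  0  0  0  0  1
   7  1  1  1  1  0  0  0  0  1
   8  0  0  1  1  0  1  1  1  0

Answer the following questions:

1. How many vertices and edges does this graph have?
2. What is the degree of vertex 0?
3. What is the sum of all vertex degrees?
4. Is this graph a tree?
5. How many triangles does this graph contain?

Count: 9 vertices, 13 edges.
Vertex 0 has neighbors [2, 5, 7], degree = 3.
Handshaking lemma: 2 * 13 = 26.
A tree on 9 vertices has 8 edges. This graph has 13 edges (5 extra). Not a tree.
Number of triangles = 4.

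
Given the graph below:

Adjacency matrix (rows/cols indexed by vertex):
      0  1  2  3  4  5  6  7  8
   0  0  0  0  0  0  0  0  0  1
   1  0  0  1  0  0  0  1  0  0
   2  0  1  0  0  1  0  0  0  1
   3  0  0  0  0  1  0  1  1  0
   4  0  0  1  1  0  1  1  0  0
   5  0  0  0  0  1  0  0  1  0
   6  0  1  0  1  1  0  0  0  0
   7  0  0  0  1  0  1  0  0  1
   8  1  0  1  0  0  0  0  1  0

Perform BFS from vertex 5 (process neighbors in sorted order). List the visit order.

BFS from vertex 5 (neighbors processed in ascending order):
Visit order: 5, 4, 7, 2, 3, 6, 8, 1, 0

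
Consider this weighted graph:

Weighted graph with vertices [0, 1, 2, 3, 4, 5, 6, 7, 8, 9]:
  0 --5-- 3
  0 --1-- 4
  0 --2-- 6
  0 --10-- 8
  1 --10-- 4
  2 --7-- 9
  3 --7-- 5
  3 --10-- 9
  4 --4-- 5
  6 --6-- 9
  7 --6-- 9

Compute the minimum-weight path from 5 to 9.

Using Dijkstra's algorithm from vertex 5:
Shortest path: 5 -> 4 -> 0 -> 6 -> 9
Total weight: 4 + 1 + 2 + 6 = 13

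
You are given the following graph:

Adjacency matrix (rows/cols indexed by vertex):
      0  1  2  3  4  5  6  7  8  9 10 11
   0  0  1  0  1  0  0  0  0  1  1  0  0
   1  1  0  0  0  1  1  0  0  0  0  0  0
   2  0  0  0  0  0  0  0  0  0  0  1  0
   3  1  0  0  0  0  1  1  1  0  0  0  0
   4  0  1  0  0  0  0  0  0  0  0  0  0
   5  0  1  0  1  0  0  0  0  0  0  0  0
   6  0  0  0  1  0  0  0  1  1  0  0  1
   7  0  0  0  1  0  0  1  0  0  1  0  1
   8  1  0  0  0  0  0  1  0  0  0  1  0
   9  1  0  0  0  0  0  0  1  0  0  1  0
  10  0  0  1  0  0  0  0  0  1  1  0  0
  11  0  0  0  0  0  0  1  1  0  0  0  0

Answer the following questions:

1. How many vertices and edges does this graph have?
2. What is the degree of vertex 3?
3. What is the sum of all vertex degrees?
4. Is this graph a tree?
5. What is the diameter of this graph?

Count: 12 vertices, 17 edges.
Vertex 3 has neighbors [0, 5, 6, 7], degree = 4.
Handshaking lemma: 2 * 17 = 34.
A tree on 12 vertices has 11 edges. This graph has 17 edges (6 extra). Not a tree.
Diameter (longest shortest path) = 5.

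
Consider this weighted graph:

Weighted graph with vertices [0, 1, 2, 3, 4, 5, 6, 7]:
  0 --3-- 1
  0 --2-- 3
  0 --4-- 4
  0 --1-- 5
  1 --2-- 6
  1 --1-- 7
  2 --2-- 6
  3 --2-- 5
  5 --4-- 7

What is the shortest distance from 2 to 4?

Using Dijkstra's algorithm from vertex 2:
Shortest path: 2 -> 6 -> 1 -> 0 -> 4
Total weight: 2 + 2 + 3 + 4 = 11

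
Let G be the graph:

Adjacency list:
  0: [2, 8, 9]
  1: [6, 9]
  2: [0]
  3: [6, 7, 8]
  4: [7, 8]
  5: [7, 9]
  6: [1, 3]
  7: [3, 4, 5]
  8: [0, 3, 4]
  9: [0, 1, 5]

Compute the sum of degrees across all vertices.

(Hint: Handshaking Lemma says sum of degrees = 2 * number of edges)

Count edges: 12 edges.
By Handshaking Lemma: sum of degrees = 2 * 12 = 24.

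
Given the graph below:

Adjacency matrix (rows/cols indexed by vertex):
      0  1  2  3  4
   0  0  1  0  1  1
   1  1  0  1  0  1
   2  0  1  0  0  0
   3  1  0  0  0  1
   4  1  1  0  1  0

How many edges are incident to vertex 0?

Vertex 0 has neighbors [1, 3, 4], so deg(0) = 3.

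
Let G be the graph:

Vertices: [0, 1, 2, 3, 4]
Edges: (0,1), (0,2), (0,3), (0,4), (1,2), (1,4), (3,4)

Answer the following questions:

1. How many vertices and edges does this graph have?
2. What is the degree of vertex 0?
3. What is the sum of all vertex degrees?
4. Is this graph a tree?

Count: 5 vertices, 7 edges.
Vertex 0 has neighbors [1, 2, 3, 4], degree = 4.
Handshaking lemma: 2 * 7 = 14.
A tree on 5 vertices has 4 edges. This graph has 7 edges (3 extra). Not a tree.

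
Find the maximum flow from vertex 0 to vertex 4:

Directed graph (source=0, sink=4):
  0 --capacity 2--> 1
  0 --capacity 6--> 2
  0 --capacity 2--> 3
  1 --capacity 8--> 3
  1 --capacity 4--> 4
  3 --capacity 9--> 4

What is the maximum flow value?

Computing max flow:
  Flow on (0->1): 2/2
  Flow on (0->3): 2/2
  Flow on (1->4): 2/4
  Flow on (3->4): 2/9
Maximum flow = 4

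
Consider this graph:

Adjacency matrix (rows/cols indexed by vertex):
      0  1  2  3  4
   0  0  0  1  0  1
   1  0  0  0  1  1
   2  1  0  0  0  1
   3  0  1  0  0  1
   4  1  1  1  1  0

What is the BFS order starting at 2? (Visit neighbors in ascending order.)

BFS from vertex 2 (neighbors processed in ascending order):
Visit order: 2, 0, 4, 1, 3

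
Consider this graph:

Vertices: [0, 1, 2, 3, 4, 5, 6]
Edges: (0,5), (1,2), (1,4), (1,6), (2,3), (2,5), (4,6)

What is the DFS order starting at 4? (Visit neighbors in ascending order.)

DFS from vertex 4 (neighbors processed in ascending order):
Visit order: 4, 1, 2, 3, 5, 0, 6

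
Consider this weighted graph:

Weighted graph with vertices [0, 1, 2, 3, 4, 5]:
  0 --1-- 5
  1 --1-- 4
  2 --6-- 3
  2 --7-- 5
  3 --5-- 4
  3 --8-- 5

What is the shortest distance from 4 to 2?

Using Dijkstra's algorithm from vertex 4:
Shortest path: 4 -> 3 -> 2
Total weight: 5 + 6 = 11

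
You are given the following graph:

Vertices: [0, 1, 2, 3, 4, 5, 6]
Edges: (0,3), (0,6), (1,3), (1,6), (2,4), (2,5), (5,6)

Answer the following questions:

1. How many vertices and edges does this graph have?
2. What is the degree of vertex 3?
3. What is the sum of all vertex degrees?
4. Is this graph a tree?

Count: 7 vertices, 7 edges.
Vertex 3 has neighbors [0, 1], degree = 2.
Handshaking lemma: 2 * 7 = 14.
A tree on 7 vertices has 6 edges. This graph has 7 edges (1 extra). Not a tree.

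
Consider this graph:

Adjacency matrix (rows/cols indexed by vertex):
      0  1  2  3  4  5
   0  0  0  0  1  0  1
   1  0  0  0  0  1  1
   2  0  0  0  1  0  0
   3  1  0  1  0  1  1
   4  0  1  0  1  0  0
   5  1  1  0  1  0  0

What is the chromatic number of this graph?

The graph has a maximum clique of size 3 (lower bound on chromatic number).
A valid 3-coloring: {0: 2, 1: 0, 2: 1, 3: 0, 4: 1, 5: 1}.
Chromatic number = 3.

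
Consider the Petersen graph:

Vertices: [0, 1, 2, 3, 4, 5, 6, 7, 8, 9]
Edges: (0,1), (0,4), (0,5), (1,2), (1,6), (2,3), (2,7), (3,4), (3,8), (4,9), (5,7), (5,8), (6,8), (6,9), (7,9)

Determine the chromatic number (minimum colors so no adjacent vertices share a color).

The Petersen graph contains odd cycles (e.g. the outer 5-cycle), so chi >= 3.
A proper 3-coloring exists (it is a well-known 3-chromatic graph).
Chromatic number = 3.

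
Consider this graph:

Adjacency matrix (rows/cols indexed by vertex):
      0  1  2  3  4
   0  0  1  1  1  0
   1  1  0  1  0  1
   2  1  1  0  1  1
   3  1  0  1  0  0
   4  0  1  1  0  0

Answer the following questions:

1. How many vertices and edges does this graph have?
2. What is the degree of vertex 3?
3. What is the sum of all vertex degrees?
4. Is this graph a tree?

Count: 5 vertices, 7 edges.
Vertex 3 has neighbors [0, 2], degree = 2.
Handshaking lemma: 2 * 7 = 14.
A tree on 5 vertices has 4 edges. This graph has 7 edges (3 extra). Not a tree.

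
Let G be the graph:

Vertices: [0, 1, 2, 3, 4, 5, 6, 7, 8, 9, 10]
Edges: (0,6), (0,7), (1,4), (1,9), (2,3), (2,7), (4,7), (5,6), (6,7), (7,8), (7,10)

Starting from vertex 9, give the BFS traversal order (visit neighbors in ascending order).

BFS from vertex 9 (neighbors processed in ascending order):
Visit order: 9, 1, 4, 7, 0, 2, 6, 8, 10, 3, 5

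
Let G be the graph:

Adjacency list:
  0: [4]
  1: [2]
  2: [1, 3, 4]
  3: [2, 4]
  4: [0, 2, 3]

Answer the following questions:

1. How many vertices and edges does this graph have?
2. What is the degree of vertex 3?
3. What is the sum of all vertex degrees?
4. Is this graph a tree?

Count: 5 vertices, 5 edges.
Vertex 3 has neighbors [2, 4], degree = 2.
Handshaking lemma: 2 * 5 = 10.
A tree on 5 vertices has 4 edges. This graph has 5 edges (1 extra). Not a tree.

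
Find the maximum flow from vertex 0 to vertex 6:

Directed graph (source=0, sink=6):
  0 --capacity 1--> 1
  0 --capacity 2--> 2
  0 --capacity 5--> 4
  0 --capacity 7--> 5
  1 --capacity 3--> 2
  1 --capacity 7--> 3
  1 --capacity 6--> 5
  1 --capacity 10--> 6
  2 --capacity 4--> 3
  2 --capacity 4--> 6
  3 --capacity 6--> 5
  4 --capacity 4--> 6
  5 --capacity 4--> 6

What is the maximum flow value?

Computing max flow:
  Flow on (0->1): 1/1
  Flow on (0->2): 2/2
  Flow on (0->4): 4/5
  Flow on (0->5): 4/7
  Flow on (1->6): 1/10
  Flow on (2->6): 2/4
  Flow on (4->6): 4/4
  Flow on (5->6): 4/4
Maximum flow = 11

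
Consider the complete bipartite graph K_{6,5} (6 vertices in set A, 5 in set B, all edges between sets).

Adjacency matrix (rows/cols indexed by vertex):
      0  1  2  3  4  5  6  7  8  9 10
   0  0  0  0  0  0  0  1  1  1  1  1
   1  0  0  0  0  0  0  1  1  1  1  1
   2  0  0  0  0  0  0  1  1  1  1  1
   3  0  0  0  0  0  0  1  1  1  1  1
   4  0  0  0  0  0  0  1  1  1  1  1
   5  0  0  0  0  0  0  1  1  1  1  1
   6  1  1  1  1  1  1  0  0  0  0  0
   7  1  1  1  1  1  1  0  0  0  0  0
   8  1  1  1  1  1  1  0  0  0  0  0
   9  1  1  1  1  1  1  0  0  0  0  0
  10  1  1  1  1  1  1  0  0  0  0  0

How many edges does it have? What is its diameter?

K_{6,5} has 6 * 5 = 30 edges.
Any vertex reaches any opposite-side vertex in 1 step; same-side vertices reach in 2 steps via any opposite-side vertex.
Diameter = 2.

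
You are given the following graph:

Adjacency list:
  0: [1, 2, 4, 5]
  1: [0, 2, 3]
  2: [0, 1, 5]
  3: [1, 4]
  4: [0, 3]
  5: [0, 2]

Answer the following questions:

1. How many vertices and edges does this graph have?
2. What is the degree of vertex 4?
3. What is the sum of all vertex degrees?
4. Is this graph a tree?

Count: 6 vertices, 8 edges.
Vertex 4 has neighbors [0, 3], degree = 2.
Handshaking lemma: 2 * 8 = 16.
A tree on 6 vertices has 5 edges. This graph has 8 edges (3 extra). Not a tree.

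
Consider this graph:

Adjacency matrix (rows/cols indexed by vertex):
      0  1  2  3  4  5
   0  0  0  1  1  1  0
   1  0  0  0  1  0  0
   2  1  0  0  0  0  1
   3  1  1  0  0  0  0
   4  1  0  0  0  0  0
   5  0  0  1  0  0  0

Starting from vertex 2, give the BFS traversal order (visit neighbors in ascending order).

BFS from vertex 2 (neighbors processed in ascending order):
Visit order: 2, 0, 5, 3, 4, 1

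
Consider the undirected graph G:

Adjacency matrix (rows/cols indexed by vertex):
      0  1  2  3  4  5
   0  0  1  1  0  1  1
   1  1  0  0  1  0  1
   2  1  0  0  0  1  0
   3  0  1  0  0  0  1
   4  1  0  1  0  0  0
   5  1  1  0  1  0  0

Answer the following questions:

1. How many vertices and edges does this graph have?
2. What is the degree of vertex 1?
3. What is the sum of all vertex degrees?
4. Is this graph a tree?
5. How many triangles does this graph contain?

Count: 6 vertices, 8 edges.
Vertex 1 has neighbors [0, 3, 5], degree = 3.
Handshaking lemma: 2 * 8 = 16.
A tree on 6 vertices has 5 edges. This graph has 8 edges (3 extra). Not a tree.
Number of triangles = 3.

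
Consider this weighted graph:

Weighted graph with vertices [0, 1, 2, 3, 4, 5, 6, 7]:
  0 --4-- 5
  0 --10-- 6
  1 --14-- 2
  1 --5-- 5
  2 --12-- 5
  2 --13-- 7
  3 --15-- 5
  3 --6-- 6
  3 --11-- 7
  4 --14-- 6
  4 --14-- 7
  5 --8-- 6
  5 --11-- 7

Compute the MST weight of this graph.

Applying Kruskal's algorithm (sort edges by weight, add if no cycle):
  Add (0,5) w=4
  Add (1,5) w=5
  Add (3,6) w=6
  Add (5,6) w=8
  Skip (0,6) w=10 (creates cycle)
  Add (3,7) w=11
  Skip (5,7) w=11 (creates cycle)
  Add (2,5) w=12
  Skip (2,7) w=13 (creates cycle)
  Skip (1,2) w=14 (creates cycle)
  Add (4,6) w=14
  Skip (4,7) w=14 (creates cycle)
  Skip (3,5) w=15 (creates cycle)
MST weight = 60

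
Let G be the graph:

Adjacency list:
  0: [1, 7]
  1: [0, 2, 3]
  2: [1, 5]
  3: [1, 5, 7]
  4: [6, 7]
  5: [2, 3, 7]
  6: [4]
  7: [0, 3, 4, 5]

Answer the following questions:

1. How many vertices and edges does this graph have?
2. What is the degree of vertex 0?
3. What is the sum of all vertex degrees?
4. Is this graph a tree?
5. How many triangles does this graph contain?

Count: 8 vertices, 10 edges.
Vertex 0 has neighbors [1, 7], degree = 2.
Handshaking lemma: 2 * 10 = 20.
A tree on 8 vertices has 7 edges. This graph has 10 edges (3 extra). Not a tree.
Number of triangles = 1.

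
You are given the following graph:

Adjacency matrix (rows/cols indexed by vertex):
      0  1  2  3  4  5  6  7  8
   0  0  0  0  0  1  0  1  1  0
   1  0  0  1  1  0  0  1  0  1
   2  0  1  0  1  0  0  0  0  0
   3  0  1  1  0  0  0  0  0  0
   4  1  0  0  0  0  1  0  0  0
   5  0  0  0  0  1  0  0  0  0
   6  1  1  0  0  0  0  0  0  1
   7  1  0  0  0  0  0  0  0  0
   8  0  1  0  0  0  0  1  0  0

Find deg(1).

Vertex 1 has neighbors [2, 3, 6, 8], so deg(1) = 4.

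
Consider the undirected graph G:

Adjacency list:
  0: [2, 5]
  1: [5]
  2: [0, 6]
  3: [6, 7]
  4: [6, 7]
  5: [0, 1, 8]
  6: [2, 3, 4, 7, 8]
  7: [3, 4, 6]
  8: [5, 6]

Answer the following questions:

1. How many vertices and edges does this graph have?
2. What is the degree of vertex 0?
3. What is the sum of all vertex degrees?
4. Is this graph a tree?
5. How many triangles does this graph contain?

Count: 9 vertices, 11 edges.
Vertex 0 has neighbors [2, 5], degree = 2.
Handshaking lemma: 2 * 11 = 22.
A tree on 9 vertices has 8 edges. This graph has 11 edges (3 extra). Not a tree.
Number of triangles = 2.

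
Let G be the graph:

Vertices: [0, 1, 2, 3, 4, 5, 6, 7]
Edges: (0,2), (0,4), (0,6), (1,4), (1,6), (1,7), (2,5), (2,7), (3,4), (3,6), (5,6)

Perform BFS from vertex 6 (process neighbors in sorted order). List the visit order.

BFS from vertex 6 (neighbors processed in ascending order):
Visit order: 6, 0, 1, 3, 5, 2, 4, 7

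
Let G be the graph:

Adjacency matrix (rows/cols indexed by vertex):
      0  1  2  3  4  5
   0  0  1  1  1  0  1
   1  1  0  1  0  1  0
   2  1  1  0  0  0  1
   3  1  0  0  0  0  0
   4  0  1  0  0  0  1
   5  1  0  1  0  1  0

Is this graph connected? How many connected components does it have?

Checking connectivity: the graph has 1 connected component(s).
All vertices are reachable from each other. The graph IS connected.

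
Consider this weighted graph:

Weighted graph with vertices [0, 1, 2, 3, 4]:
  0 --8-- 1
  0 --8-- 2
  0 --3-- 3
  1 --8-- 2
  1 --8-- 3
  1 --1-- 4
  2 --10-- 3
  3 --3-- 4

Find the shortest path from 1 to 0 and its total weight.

Using Dijkstra's algorithm from vertex 1:
Shortest path: 1 -> 4 -> 3 -> 0
Total weight: 1 + 3 + 3 = 7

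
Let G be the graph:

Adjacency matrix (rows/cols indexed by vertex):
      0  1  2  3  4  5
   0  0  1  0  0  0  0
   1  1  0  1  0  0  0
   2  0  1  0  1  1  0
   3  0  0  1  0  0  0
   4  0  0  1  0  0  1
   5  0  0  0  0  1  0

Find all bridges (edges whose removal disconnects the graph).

A bridge is an edge whose removal increases the number of connected components.
Bridges found: (0,1), (1,2), (2,3), (2,4), (4,5)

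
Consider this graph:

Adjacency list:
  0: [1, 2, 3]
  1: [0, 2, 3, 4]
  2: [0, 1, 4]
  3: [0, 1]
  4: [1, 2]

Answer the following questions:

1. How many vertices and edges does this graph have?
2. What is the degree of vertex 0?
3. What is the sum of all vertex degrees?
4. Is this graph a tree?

Count: 5 vertices, 7 edges.
Vertex 0 has neighbors [1, 2, 3], degree = 3.
Handshaking lemma: 2 * 7 = 14.
A tree on 5 vertices has 4 edges. This graph has 7 edges (3 extra). Not a tree.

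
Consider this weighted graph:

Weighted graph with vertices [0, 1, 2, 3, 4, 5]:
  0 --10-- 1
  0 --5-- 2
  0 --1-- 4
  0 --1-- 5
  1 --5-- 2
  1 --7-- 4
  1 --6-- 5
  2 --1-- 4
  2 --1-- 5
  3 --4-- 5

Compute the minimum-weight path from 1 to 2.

Using Dijkstra's algorithm from vertex 1:
Shortest path: 1 -> 2
Total weight: 5 = 5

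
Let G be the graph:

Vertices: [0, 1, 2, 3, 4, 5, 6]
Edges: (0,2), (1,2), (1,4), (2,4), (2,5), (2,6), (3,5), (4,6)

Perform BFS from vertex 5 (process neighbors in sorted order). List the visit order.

BFS from vertex 5 (neighbors processed in ascending order):
Visit order: 5, 2, 3, 0, 1, 4, 6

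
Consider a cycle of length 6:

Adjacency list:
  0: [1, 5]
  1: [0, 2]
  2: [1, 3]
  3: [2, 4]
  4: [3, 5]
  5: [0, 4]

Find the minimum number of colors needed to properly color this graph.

This is an even cycle (C_6). Even cycles are bipartite.
Chromatic number = 2.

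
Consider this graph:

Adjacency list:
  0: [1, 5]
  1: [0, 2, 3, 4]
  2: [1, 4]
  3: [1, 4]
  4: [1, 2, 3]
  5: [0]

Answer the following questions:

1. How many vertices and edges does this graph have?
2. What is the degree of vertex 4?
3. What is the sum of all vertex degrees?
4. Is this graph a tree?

Count: 6 vertices, 7 edges.
Vertex 4 has neighbors [1, 2, 3], degree = 3.
Handshaking lemma: 2 * 7 = 14.
A tree on 6 vertices has 5 edges. This graph has 7 edges (2 extra). Not a tree.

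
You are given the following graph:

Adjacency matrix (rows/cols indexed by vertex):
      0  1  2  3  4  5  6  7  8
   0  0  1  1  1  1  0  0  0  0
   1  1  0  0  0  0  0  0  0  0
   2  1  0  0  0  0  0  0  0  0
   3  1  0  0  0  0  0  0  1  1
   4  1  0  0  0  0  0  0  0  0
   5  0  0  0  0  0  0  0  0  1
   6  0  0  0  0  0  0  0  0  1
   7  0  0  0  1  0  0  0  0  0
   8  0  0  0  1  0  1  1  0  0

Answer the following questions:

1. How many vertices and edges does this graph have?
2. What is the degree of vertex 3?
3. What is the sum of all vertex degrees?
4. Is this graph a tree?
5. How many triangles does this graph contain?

Count: 9 vertices, 8 edges.
Vertex 3 has neighbors [0, 7, 8], degree = 3.
Handshaking lemma: 2 * 8 = 16.
A graph is a tree iff it is connected and has exactly n-1 edges. This graph is connected (all 9 vertices in one component) and has 9-1 = 8 edges. It is a tree.
Number of triangles = 0.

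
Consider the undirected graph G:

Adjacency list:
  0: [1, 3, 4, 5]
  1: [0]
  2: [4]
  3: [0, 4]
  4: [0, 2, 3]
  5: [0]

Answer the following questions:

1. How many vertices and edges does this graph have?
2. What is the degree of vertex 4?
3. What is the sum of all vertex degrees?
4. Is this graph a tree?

Count: 6 vertices, 6 edges.
Vertex 4 has neighbors [0, 2, 3], degree = 3.
Handshaking lemma: 2 * 6 = 12.
A tree on 6 vertices has 5 edges. This graph has 6 edges (1 extra). Not a tree.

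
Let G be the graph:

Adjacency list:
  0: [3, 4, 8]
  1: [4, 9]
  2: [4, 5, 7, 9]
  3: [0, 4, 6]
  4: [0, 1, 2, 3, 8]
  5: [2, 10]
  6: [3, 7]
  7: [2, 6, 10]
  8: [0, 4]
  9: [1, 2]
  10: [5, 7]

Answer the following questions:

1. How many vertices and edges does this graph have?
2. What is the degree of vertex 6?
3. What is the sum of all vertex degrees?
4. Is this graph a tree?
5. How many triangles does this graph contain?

Count: 11 vertices, 15 edges.
Vertex 6 has neighbors [3, 7], degree = 2.
Handshaking lemma: 2 * 15 = 30.
A tree on 11 vertices has 10 edges. This graph has 15 edges (5 extra). Not a tree.
Number of triangles = 2.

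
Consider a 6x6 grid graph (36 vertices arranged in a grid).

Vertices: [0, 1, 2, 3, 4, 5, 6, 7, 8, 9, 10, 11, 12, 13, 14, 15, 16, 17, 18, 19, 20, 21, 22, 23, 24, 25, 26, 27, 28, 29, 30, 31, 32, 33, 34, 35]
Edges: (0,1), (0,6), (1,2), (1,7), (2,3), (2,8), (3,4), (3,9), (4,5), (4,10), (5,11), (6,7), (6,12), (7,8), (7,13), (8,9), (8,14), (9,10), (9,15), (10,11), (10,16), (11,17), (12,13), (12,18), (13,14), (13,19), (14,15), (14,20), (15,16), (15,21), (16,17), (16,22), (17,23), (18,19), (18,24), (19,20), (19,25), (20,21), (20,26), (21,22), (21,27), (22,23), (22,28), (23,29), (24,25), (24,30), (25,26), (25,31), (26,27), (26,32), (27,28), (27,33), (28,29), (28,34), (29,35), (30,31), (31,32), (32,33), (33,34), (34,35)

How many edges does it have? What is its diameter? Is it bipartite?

A 6x6 grid has 30 vertical edges and 30 horizontal edges.
Total edges = 30 + 30 = 60.
Diameter = (6-1) + (6-1) = 10 (corner to opposite corner).
Grid graphs are bipartite (checkerboard coloring).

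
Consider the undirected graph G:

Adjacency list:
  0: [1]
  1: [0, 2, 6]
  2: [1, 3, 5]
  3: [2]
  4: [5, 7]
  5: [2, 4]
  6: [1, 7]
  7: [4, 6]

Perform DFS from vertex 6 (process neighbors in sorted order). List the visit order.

DFS from vertex 6 (neighbors processed in ascending order):
Visit order: 6, 1, 0, 2, 3, 5, 4, 7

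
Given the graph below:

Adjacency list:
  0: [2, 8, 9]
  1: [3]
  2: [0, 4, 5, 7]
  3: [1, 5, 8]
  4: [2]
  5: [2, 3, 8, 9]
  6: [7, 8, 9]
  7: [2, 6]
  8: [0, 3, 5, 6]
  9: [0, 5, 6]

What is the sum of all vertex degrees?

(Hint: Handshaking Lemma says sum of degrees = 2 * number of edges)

Count edges: 14 edges.
By Handshaking Lemma: sum of degrees = 2 * 14 = 28.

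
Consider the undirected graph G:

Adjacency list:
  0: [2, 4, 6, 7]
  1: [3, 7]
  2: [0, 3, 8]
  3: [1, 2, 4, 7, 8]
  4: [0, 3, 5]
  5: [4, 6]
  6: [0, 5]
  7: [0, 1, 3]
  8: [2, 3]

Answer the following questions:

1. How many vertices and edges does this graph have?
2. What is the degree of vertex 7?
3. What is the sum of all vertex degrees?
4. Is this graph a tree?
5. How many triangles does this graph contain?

Count: 9 vertices, 13 edges.
Vertex 7 has neighbors [0, 1, 3], degree = 3.
Handshaking lemma: 2 * 13 = 26.
A tree on 9 vertices has 8 edges. This graph has 13 edges (5 extra). Not a tree.
Number of triangles = 2.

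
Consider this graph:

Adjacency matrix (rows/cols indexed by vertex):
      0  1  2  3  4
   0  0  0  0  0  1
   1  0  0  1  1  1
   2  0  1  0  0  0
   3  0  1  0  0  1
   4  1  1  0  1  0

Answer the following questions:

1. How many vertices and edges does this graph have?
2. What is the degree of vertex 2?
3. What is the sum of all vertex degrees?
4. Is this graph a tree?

Count: 5 vertices, 5 edges.
Vertex 2 has neighbors [1], degree = 1.
Handshaking lemma: 2 * 5 = 10.
A tree on 5 vertices has 4 edges. This graph has 5 edges (1 extra). Not a tree.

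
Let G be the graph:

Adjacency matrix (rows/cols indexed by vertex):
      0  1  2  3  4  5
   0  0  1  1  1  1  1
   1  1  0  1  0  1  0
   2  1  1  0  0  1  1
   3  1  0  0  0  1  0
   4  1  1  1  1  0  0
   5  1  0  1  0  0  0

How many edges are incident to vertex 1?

Vertex 1 has neighbors [0, 2, 4], so deg(1) = 3.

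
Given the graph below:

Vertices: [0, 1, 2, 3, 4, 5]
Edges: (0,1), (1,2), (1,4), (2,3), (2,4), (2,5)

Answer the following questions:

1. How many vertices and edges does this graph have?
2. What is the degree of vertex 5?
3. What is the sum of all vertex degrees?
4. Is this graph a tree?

Count: 6 vertices, 6 edges.
Vertex 5 has neighbors [2], degree = 1.
Handshaking lemma: 2 * 6 = 12.
A tree on 6 vertices has 5 edges. This graph has 6 edges (1 extra). Not a tree.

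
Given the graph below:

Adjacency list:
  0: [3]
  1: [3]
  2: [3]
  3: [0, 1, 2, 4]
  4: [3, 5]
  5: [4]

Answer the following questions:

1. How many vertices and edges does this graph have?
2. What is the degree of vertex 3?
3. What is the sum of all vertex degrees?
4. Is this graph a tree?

Count: 6 vertices, 5 edges.
Vertex 3 has neighbors [0, 1, 2, 4], degree = 4.
Handshaking lemma: 2 * 5 = 10.
A graph is a tree iff it is connected and has exactly n-1 edges. This graph is connected (all 6 vertices in one component) and has 6-1 = 5 edges. It is a tree.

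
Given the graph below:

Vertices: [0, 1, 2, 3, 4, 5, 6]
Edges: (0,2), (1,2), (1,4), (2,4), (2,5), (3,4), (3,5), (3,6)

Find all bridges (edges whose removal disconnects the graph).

A bridge is an edge whose removal increases the number of connected components.
Bridges found: (0,2), (3,6)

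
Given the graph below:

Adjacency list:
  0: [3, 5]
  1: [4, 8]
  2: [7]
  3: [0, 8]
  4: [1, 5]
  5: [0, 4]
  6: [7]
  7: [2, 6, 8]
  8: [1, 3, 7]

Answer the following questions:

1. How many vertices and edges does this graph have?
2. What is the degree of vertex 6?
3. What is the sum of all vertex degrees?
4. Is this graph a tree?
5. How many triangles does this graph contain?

Count: 9 vertices, 9 edges.
Vertex 6 has neighbors [7], degree = 1.
Handshaking lemma: 2 * 9 = 18.
A tree on 9 vertices has 8 edges. This graph has 9 edges (1 extra). Not a tree.
Number of triangles = 0.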